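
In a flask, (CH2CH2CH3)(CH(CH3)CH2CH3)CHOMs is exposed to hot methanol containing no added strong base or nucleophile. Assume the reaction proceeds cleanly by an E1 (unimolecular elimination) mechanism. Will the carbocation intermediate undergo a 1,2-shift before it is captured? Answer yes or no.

The first-formed carbocation is secondary.
The adjacent sec-butyl carbon already bears 2 other carbon substituents and has a hydrogen to migrate; after a 1,2-hydride shift from that carbon the positive charge sits on a tertiary centre.
Tertiary is more stable than secondary, so the shift occurs.

yes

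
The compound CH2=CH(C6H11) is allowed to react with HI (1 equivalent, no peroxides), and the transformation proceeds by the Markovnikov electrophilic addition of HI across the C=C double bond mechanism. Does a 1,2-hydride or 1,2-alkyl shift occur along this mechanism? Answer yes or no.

yes

The first-formed carbocation is secondary.
The adjacent cyclohexyl carbon already bears 2 other carbon substituents and has a hydrogen to migrate; after a 1,2-hydride shift from that carbon the positive charge sits on a tertiary centre.
Tertiary is more stable than secondary, so the shift occurs.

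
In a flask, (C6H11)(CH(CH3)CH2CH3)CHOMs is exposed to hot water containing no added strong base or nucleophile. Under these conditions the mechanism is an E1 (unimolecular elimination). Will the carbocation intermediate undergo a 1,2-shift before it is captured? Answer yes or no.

The first-formed carbocation is secondary.
The adjacent cyclohexyl carbon already bears 2 other carbon substituents and has a hydrogen to migrate; after a 1,2-hydride shift from that carbon the positive charge sits on a tertiary centre.
Tertiary is more stable than secondary, so the shift occurs.

yes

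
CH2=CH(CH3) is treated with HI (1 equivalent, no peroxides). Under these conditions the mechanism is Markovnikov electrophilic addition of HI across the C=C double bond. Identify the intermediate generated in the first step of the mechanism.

Step 1: Protonation of the alkene by HI: the π bond acts as the nucleophile and picks up H⁺, giving the more stable (Markovnikov) secondary carbocation. The H–I bond breaks heterolytically, releasing I⁻.
After step 1 the species present is a secondary carbocation.

secondary carbocation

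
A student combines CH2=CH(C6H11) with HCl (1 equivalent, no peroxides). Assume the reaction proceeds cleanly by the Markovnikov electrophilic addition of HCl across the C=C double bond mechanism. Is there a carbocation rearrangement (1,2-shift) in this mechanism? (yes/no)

yes

The first-formed carbocation is secondary.
The adjacent cyclohexyl carbon already bears 2 other carbon substituents and has a hydrogen to migrate; after a 1,2-hydride shift from that carbon the positive charge sits on a tertiary centre.
Tertiary is more stable than secondary, so the shift occurs.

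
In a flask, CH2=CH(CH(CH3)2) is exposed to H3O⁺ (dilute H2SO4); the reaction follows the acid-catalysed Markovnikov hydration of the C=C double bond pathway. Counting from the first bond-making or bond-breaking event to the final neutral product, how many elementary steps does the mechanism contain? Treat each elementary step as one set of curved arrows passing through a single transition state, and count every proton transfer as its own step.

4

Step 1: The π electrons of the C=C bond attack a proton of H3O⁺; Markovnikov addition places the new C–H on the less-substituted alkene carbon, so the positive charge ends up on the more-substituted carbon — a secondary carbocation. H2O is released.
Step 2: Carbocation rearrangement: a 1,2-hydride shift from the adjacent isopropyl carbon converts the initially-formed secondary cation into the more stable tertiary cation.
Step 3: Nucleophilic capture of the cation by H2O produces the protonated alcohol (an oxonium ion).
Step 4: H2O removes a proton from the oxonium oxygen, regenerating H3O⁺ and giving the neutral alcohol.
Total: 4 elementary steps.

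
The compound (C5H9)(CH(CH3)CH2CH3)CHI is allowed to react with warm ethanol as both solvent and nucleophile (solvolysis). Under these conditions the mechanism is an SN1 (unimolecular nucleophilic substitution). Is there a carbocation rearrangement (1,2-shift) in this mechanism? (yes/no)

The first-formed carbocation is secondary.
The adjacent sec-butyl carbon already bears 2 other carbon substituents and has a hydrogen to migrate; after a 1,2-hydride shift from that carbon the positive charge sits on a tertiary centre.
Tertiary is more stable than secondary, so the shift occurs.

yes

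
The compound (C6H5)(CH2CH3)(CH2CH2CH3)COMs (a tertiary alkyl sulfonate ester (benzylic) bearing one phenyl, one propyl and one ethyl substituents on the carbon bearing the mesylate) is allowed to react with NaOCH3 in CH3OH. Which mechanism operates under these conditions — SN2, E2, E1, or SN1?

E2

Conditions: a strong base with a tertiary substrate bearing a β-hydrogen.
These conditions are the textbook signature of the E2 pathway.
A strong (often hindered) base removes a β-H in concert with loss of the leaving group — bimolecular elimination.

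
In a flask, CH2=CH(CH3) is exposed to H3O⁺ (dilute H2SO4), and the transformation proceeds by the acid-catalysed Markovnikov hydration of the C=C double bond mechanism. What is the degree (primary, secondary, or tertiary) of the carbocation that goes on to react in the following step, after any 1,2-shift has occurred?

Step 1: The π electrons of the C=C bond attack a proton of H3O⁺; Markovnikov addition places the new C–H on the less-substituted alkene carbon, so the positive charge ends up on the more-substituted carbon — a secondary carbocation. H2O is released.
No single 1,2-shift to an adjacent carbon would give a more-substituted cation, so no rearrangement occurs.

secondary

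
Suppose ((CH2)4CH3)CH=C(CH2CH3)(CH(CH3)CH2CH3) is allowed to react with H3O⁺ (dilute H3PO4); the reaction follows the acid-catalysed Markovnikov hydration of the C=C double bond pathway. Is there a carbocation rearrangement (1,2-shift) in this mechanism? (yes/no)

The first-formed carbocation is tertiary.
No single 1,2-shift to an adjacent carbon would produce a more-substituted cation than the one already present, so no rearrangement occurs.

no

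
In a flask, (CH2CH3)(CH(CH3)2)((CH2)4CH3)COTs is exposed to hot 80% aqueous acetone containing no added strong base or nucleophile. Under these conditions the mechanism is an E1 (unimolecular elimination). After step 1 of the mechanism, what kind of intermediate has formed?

tertiary carbocation

Step 1: Ionisation: the C–O σ-bond cleaves heterolytically; both bonding electrons depart with TsO⁻, leaving a tertiary carbocation at the α-carbon.
After step 1 the species present is a tertiary carbocation.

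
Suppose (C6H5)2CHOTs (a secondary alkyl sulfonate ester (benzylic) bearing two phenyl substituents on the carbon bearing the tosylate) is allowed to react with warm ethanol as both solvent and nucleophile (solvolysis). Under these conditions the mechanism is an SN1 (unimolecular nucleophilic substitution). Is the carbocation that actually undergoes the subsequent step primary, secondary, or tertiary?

secondary

Step 1: Rate-determining heterolysis of the C–O bond gives TsO⁻ and a secondary carbocation.
No single 1,2-shift to an adjacent carbon would give a more-substituted cation, so no rearrangement occurs.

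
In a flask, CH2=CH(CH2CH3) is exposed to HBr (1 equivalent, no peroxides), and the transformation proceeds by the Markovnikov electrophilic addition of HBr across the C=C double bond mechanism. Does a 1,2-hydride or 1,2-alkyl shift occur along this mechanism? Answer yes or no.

no

The first-formed carbocation is secondary.
No single 1,2-shift to an adjacent carbon would produce a more-substituted cation than the one already present, so no rearrangement occurs.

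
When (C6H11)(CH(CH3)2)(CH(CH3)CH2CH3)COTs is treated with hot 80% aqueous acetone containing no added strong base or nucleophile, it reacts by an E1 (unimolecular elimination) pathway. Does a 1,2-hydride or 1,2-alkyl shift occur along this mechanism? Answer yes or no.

The first-formed carbocation is tertiary.
No single 1,2-shift to an adjacent carbon would produce a more-substituted cation than the one already present, so no rearrangement occurs.

no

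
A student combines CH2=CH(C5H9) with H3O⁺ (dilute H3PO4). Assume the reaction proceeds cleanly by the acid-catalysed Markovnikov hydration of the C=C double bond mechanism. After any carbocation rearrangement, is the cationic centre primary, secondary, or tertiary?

Step 1: The π electrons of the C=C bond attack a proton of H3O⁺; Markovnikov addition places the new C–H on the less-substituted alkene carbon, so the positive charge ends up on the more-substituted carbon — a secondary carbocation. H2O is released.
Step 2: A 1,2-hydride shift from the adjacent cyclopentyl carbon moves the positive charge from the secondary centre to an adjacent carbon, generating a more stable tertiary carbocation.
The cation rearranges from secondary to tertiary via a 1,2-hydride shift from the adjacent cyclopentyl carbon; the tertiary cation is what reacts next.

tertiary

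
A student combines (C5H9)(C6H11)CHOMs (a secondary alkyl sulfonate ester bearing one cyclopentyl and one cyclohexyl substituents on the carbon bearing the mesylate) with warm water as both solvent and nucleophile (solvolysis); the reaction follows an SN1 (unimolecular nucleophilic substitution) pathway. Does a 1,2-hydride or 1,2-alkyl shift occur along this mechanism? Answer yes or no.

The first-formed carbocation is secondary.
The adjacent cyclopentyl carbon already bears 2 other carbon substituents and has a hydrogen to migrate; after a 1,2-hydride shift from that carbon the positive charge sits on a tertiary centre.
Tertiary is more stable than secondary, so the shift occurs.

yes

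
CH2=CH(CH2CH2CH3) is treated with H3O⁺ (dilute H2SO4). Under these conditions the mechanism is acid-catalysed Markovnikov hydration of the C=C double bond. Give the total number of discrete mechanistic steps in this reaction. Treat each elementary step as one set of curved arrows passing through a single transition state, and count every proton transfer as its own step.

3

Step 1: Electrophilic addition begins with the π(C=C) electrons forming a bond to the proton of H3O⁺. Following Markovnikov's rule, the resulting cation is secondary. H2O is released.
(No 1,2-shift: no single shift to an adjacent carbon would give a more stable cation.)
Step 2: Nucleophilic capture of the cation by H2O produces the protonated alcohol (an oxonium ion).
Step 3: H2O removes a proton from the oxonium oxygen, regenerating H3O⁺ and giving the neutral alcohol.
Total: 3 elementary steps.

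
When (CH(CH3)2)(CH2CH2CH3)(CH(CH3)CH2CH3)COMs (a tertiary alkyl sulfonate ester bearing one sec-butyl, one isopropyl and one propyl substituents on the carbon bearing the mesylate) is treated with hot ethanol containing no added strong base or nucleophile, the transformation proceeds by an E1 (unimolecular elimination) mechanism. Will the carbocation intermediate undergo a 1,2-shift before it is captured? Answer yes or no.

no

The first-formed carbocation is tertiary.
No single 1,2-shift to an adjacent carbon would produce a more-substituted cation than the one already present, so no rearrangement occurs.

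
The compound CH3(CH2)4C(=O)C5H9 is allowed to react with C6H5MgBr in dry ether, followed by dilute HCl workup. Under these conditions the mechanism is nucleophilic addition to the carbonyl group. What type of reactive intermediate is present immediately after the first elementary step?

Step 1: Nucleophilic addition: the carbanion-like carbon of C6H5MgBr adds to the carbonyl carbon, pushing the π(C=O) electron pair onto oxygen and giving a tetrahedral alkoxide.
After step 1 the species present is a tetrahedral alkoxide intermediate.

tetrahedral alkoxide intermediate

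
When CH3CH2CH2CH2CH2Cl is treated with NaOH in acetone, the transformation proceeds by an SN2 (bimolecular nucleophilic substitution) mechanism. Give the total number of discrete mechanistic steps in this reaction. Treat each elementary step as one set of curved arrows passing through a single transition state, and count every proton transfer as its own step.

Step 1: The hydroxide nucleophile donates a lone pair from O to the α-carbon in a backside attack; simultaneously the C–Cl σ-bond breaks and both of its electrons leave with Cl⁻. One concerted step with inversion of configuration.
Total: 1 elementary step.

1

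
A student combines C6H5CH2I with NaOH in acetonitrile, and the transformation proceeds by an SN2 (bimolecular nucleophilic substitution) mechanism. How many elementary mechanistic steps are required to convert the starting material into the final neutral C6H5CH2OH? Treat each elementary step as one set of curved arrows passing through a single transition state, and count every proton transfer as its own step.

1

Step 1: Backside attack by OH⁻ on the carbon bearing the iodide: the new C–O bond forms as the C–I bond breaks, with Walden inversion at carbon.
Total: 1 elementary step.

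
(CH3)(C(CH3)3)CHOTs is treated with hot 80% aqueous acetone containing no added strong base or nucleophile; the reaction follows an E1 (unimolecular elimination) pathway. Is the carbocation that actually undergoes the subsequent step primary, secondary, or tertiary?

Step 1: Unassisted departure of TsO⁻ (taking the C–O bonding pair) generates a secondary carbocation.
Step 2: Carbocation rearrangement: a 1,2-methyl shift from the adjacent tert-butyl carbon converts the initially-formed secondary cation into the more stable tertiary cation.
The cation rearranges from secondary to tertiary via a 1,2-methyl shift from the adjacent tert-butyl carbon; the tertiary cation is what reacts next.

tertiary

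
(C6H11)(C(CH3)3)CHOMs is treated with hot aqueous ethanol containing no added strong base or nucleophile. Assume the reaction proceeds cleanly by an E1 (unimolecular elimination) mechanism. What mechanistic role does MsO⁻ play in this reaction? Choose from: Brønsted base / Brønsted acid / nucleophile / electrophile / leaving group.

Step 1: The C–O bond breaks with both electrons going to the mesylate; MsO⁻ leaves and a secondary carbocation remains.
MsO⁻ departs with both electrons of the breaking σ-bond — that is the definition of a leaving group.

leaving group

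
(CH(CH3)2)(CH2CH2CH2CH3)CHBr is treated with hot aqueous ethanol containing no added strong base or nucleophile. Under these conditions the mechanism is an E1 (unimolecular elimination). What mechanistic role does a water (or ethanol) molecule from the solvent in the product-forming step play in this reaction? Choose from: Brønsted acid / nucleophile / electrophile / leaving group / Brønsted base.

Step 3: A water (or ethanol) molecule (solvent) deprotonates a β-carbon; as the C–H bond breaks, those electrons form the new alkene π bond.
A water (or ethanol) molecule from the solvent in the product-forming step accepts a proton in a proton-transfer step — a Brønsted base.

Brønsted base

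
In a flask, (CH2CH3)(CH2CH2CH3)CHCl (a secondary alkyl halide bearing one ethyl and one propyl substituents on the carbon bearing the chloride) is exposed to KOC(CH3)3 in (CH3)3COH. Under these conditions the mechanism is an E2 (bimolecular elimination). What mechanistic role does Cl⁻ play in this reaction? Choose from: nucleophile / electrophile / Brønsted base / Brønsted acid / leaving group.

Step 1: In one step, (CH3)3CO⁻ pulls off a β-proton, the C–Cl bond cleaves, and a C=C double bond forms between the α- and β-carbons (E2, anti elimination).
Cl⁻ departs with both electrons of the breaking σ-bond — that is the definition of a leaving group.

leaving group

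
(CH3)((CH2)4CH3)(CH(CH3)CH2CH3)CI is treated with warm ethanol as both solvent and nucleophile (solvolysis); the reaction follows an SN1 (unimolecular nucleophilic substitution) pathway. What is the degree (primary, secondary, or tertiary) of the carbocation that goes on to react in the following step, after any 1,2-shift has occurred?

Step 1: Rate-determining heterolysis of the C–I bond gives I⁻ and a tertiary carbocation.
No single 1,2-shift to an adjacent carbon would give a more-substituted cation, so no rearrangement occurs.

tertiary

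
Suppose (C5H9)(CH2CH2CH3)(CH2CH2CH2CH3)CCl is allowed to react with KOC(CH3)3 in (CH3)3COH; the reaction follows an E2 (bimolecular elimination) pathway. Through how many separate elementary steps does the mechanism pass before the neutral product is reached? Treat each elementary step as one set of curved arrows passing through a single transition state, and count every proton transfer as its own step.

Step 1: Concerted anti-periplanar elimination: (CH3)3CO⁻ abstracts a β-H while Cl⁻ leaves, and the C–H electrons become the new C=C π bond — all in a single transition state.
Total: 1 elementary step.

1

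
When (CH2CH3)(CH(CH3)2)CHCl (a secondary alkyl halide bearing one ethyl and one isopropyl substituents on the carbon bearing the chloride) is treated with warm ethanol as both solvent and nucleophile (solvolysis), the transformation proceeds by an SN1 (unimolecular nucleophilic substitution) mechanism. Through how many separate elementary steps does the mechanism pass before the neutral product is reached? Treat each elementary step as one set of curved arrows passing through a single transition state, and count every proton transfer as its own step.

Step 1: The C–Cl bond breaks with both electrons going to the chloride; Cl⁻ leaves and a secondary carbocation remains.
Step 2: A 1,2-hydride shift from the adjacent isopropyl carbon moves the positive charge from the secondary centre to an adjacent carbon, generating a more stable tertiary carbocation.
Step 3: CH3CH2OH donates an oxygen lone pair into the empty p orbital of the cation, giving a protonated ether (an oxonium ion).
Step 4: A second solvent molecule removes the proton on oxygen, giving the neutral ether product.
Total: 4 elementary steps.

4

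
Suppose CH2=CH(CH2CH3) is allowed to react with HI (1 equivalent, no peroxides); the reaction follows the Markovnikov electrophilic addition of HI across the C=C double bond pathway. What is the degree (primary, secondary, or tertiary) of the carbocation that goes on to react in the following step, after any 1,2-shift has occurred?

Step 1: The π electrons of the C=C bond attack a proton of HI; Markovnikov addition places the new C–H on the less-substituted alkene carbon, so the positive charge ends up on the more-substituted carbon — a secondary carbocation. The H–I bond breaks heterolytically, releasing I⁻.
No single 1,2-shift to an adjacent carbon would give a more-substituted cation, so no rearrangement occurs.

secondary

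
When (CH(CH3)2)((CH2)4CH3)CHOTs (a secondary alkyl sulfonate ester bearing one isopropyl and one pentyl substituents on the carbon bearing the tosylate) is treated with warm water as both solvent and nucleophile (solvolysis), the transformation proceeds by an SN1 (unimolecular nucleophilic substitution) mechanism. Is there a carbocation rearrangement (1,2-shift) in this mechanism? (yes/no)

yes

The first-formed carbocation is secondary.
The adjacent isopropyl carbon already bears 2 other carbon substituents and has a hydrogen to migrate; after a 1,2-hydride shift from that carbon the positive charge sits on a tertiary centre.
Tertiary is more stable than secondary, so the shift occurs.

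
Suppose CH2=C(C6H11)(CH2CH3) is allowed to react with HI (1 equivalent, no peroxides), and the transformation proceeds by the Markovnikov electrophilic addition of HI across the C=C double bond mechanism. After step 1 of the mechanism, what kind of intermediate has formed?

Step 1: Electrophilic addition begins with the π(C=C) electrons forming a bond to the proton of HI. Following Markovnikov's rule, the resulting cation is tertiary. The H–I bond breaks heterolytically, releasing I⁻.
After step 1 the species present is a tertiary carbocation.

tertiary carbocation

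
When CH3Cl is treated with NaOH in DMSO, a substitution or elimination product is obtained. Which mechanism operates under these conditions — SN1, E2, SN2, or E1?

Conditions: a methyl substrate with a strong nucleophile in the polar aprotic solvent DMSO.
These conditions are the textbook signature of the SN2 pathway.
An unhindered substrate with a strong nucleophile in a polar aprotic solvent favours one-step backside displacement.

SN2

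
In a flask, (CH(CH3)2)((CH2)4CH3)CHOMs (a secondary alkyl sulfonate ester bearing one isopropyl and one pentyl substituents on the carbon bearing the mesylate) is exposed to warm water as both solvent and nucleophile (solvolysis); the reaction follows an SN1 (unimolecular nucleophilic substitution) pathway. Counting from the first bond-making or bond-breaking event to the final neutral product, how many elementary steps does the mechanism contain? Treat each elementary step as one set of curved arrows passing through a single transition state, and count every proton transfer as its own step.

Step 1: Ionisation: the C–O σ-bond cleaves heterolytically; both bonding electrons depart with MsO⁻, leaving a secondary carbocation at the α-carbon.
Step 2: A hydride (H with its bonding pair) migrates from the adjacent isopropyl carbon to the cationic centre — a 1,2-hydride shift — upgrading the secondary cation to a tertiary one.
Step 3: A lone pair on the oxygen of H2O attacks the carbocation, forming a new C–O σ-bond and an oxonium ion.
Step 4: Proton transfer from the O–H of the oxonium ion to a solvent molecule delivers the neutral alcohol.
Total: 4 elementary steps.

4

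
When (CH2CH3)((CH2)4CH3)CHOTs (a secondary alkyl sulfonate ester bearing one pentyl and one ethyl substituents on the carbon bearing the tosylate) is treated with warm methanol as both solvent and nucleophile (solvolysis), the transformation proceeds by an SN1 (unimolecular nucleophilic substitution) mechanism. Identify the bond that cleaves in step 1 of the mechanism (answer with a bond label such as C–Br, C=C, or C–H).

C–O

Step 1: Rate-determining heterolysis of the C–O bond gives TsO⁻ and a secondary carbocation.
The bond broken in this step is the C–O bond.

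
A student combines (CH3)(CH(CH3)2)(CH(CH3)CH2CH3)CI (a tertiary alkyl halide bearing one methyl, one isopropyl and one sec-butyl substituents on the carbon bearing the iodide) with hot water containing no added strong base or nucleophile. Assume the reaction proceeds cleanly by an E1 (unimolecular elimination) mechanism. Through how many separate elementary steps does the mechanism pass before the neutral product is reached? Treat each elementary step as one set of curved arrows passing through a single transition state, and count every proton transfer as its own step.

2

Step 1: Rate-determining heterolysis of the C–I bond gives I⁻ and a tertiary carbocation.
(No 1,2-shift: no single shift to an adjacent carbon would give a more stable cation.)
Step 2: A water molecule (solvent) deprotonates a β-carbon; as the C–H bond breaks, those electrons form the new alkene π bond.
Total: 2 elementary steps.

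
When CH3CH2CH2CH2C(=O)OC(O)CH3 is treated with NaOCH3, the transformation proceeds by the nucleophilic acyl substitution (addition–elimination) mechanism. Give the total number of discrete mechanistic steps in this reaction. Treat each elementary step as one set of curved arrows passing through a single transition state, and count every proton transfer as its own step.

2

Step 1: CH3O⁻ adds to the carbonyl carbon; the C=O π electrons shift onto oxygen and a tetrahedral alkoxide intermediate forms.
Step 2: Elimination step: re-formation of the carbonyl π bond drives out CH3CO2⁻, giving the new acyl compound.
Total: 2 elementary steps.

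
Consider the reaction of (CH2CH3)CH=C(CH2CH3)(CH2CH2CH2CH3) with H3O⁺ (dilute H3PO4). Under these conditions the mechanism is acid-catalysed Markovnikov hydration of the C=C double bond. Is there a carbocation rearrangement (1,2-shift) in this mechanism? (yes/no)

no

The first-formed carbocation is tertiary.
No single 1,2-shift to an adjacent carbon would produce a more-substituted cation than the one already present, so no rearrangement occurs.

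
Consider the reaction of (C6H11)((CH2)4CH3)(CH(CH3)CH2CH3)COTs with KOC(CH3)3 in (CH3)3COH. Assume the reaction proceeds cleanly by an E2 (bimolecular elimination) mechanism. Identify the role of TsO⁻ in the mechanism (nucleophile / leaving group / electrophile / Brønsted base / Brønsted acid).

Step 1: The strong base (CH3)3CO⁻ removes a β-hydrogen; in the same concerted event the electrons of the breaking C–H bond form the new π(C=C) bond and the C–O σ-bond breaks, expelling TsO⁻. Anti-periplanar geometry; one transition state.
TsO⁻ departs with both electrons of the breaking σ-bond — that is the definition of a leaving group.

leaving group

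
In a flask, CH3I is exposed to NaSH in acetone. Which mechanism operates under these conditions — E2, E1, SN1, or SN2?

SN2

Conditions: a methyl substrate with a strong nucleophile in the polar aprotic solvent acetone.
These conditions are the textbook signature of the SN2 pathway.
An unhindered substrate with a strong nucleophile in a polar aprotic solvent favours one-step backside displacement.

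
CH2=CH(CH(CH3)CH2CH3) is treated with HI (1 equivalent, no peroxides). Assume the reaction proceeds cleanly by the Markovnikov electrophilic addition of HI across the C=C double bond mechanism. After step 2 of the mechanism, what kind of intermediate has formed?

Step 1: Protonation of the alkene by HI: the π bond acts as the nucleophile and picks up H⁺, giving the more stable (Markovnikov) secondary carbocation. The H–I bond breaks heterolytically, releasing I⁻.
Step 2: A 1,2-hydride shift from the adjacent sec-butyl carbon moves the positive charge from the secondary centre to an adjacent carbon, generating a more stable tertiary carbocation.
After step 2 the species present is a tertiary carbocation.

tertiary carbocation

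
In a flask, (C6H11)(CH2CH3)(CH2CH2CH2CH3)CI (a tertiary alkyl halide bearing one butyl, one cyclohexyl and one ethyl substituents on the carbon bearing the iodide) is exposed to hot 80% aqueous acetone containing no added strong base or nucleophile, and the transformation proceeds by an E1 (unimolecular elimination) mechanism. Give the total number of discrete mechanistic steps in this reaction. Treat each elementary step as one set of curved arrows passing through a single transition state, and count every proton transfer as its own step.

Step 1: Ionisation: the C–I σ-bond cleaves heterolytically; both bonding electrons depart with I⁻, leaving a tertiary carbocation at the α-carbon.
(No 1,2-shift: no single shift to an adjacent carbon would give a more stable cation.)
Step 2: Loss of a β-proton to a water molecule of the solvent: the C–H bonding pair collapses toward the cationic carbon to form the C=C π bond, yielding the alkene.
Total: 2 elementary steps.

2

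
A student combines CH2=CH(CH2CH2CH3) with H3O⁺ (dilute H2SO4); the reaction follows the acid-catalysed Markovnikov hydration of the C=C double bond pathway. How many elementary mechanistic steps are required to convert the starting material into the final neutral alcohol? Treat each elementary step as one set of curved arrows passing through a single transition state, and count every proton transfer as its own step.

3

Step 1: Electrophilic addition begins with the π(C=C) electrons forming a bond to the proton of H3O⁺. Following Markovnikov's rule, the resulting cation is secondary. H2O is released.
(No 1,2-shift: no single shift to an adjacent carbon would give a more stable cation.)
Step 2: Water acts as the nucleophile: an oxygen lone pair bonds to the cationic carbon, giving an oxonium-ion intermediate.
Step 3: H2O removes a proton from the oxonium oxygen, regenerating H3O⁺ and giving the neutral alcohol.
Total: 3 elementary steps.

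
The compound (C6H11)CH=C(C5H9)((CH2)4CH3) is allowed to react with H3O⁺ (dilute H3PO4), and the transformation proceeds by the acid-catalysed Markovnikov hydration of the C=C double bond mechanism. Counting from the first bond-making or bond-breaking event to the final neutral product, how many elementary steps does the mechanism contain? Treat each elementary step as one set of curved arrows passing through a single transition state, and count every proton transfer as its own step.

Step 1: Protonation of the alkene by H3O⁺: the π bond acts as the nucleophile and picks up H⁺, giving the more stable (Markovnikov) tertiary carbocation. H2O is released.
(No 1,2-shift: no single shift to an adjacent carbon would give a more stable cation.)
Step 2: Water acts as the nucleophile: an oxygen lone pair bonds to the cationic carbon, giving an oxonium-ion intermediate.
Step 3: Deprotonation of the oxonium ion by a water molecule delivers the neutral alcohol and regenerates the acid catalyst.
Total: 3 elementary steps.

3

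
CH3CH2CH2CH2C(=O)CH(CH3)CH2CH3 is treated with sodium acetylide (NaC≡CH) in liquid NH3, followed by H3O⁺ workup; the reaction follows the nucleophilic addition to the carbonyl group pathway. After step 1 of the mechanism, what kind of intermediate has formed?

Step 1: A lone pair / filled orbital on HC≡C⁻ attacks the electrophilic carbonyl carbon; the π(C=O) electrons shift onto oxygen, producing a tetrahedral alkoxide intermediate.
After step 1 the species present is a tetrahedral alkoxide intermediate.

tetrahedral alkoxide intermediate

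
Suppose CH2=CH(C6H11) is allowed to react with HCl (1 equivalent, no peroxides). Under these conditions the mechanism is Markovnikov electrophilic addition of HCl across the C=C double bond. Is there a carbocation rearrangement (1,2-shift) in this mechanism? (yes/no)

The first-formed carbocation is secondary.
The adjacent cyclohexyl carbon already bears 2 other carbon substituents and has a hydrogen to migrate; after a 1,2-hydride shift from that carbon the positive charge sits on a tertiary centre.
Tertiary is more stable than secondary, so the shift occurs.

yes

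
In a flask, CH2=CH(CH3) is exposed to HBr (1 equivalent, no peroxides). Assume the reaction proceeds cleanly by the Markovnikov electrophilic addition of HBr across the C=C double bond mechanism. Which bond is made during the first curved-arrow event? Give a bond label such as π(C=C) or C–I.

C–H

Step 1: The π electrons of the C=C bond attack a proton of HBr; Markovnikov addition places the new C–H on the less-substituted alkene carbon, so the positive charge ends up on the more-substituted carbon — a secondary carbocation. The H–Br bond breaks heterolytically, releasing Br⁻.
The bond formed in this step is the C–H bond.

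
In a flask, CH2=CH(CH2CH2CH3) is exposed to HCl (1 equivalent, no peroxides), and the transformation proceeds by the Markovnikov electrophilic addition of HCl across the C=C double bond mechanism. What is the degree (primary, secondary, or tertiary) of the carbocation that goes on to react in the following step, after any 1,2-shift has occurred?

Step 1: Electrophilic addition begins with the π(C=C) electrons forming a bond to the proton of HCl. Following Markovnikov's rule, the resulting cation is secondary. The H–Cl bond breaks heterolytically, releasing Cl⁻.
No single 1,2-shift to an adjacent carbon would give a more-substituted cation, so no rearrangement occurs.

secondary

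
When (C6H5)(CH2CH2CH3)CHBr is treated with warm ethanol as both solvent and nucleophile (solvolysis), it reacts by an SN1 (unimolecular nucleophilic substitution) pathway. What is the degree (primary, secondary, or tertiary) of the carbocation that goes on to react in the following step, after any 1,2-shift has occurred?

secondary

Step 1: Rate-determining heterolysis of the C–Br bond gives Br⁻ and a secondary carbocation.
No single 1,2-shift to an adjacent carbon would give a more-substituted cation, so no rearrangement occurs.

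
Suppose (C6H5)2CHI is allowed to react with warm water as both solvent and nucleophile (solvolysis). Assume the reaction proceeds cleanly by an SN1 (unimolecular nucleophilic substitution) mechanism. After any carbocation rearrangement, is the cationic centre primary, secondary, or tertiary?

Step 1: Unassisted departure of I⁻ (taking the C–I bonding pair) generates a secondary carbocation.
No single 1,2-shift to an adjacent carbon would give a more-substituted cation, so no rearrangement occurs.

secondary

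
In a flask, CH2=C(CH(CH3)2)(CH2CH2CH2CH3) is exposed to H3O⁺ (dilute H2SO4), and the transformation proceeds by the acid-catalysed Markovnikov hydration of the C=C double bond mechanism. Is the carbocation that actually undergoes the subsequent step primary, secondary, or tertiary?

Step 1: The π electrons of the C=C bond attack a proton of H3O⁺; Markovnikov addition places the new C–H on the less-substituted alkene carbon, so the positive charge ends up on the more-substituted carbon — a tertiary carbocation. H2O is released.
No single 1,2-shift to an adjacent carbon would give a more-substituted cation, so no rearrangement occurs.

tertiary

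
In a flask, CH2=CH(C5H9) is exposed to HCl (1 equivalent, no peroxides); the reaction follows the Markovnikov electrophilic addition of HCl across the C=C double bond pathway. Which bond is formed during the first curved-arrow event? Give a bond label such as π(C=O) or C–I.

C–H

Step 1: The π electrons of the C=C bond attack a proton of HCl; Markovnikov addition places the new C–H on the less-substituted alkene carbon, so the positive charge ends up on the more-substituted carbon — a secondary carbocation. The H–Cl bond breaks heterolytically, releasing Cl⁻.
The bond formed in this step is the C–H bond.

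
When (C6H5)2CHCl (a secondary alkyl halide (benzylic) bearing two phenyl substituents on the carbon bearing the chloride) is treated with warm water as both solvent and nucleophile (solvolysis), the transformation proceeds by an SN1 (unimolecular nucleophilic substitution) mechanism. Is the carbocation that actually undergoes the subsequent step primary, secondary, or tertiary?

secondary

Step 1: The C–Cl bond breaks with both electrons going to the chloride; Cl⁻ leaves and a secondary carbocation remains.
No single 1,2-shift to an adjacent carbon would give a more-substituted cation, so no rearrangement occurs.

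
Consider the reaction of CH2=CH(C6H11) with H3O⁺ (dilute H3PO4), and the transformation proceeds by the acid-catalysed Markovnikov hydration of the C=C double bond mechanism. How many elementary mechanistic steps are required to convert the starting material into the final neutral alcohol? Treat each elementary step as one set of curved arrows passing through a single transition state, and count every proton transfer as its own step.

Step 1: Electrophilic addition begins with the π(C=C) electrons forming a bond to the proton of H3O⁺. Following Markovnikov's rule, the resulting cation is secondary. H2O is released.
Step 2: A 1,2-hydride shift from the adjacent cyclohexyl carbon moves the positive charge from the secondary centre to an adjacent carbon, generating a more stable tertiary carbocation.
Step 3: Nucleophilic capture of the cation by H2O produces the protonated alcohol (an oxonium ion).
Step 4: H2O removes a proton from the oxonium oxygen, regenerating H3O⁺ and giving the neutral alcohol.
Total: 4 elementary steps.

4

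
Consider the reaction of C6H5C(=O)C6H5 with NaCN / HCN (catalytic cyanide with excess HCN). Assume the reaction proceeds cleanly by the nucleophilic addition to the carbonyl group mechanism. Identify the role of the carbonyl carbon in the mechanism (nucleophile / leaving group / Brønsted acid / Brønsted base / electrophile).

Step 1: Nucleophilic addition: CN⁻ adds to the carbonyl carbon, pushing the π(C=O) electron pair onto oxygen and giving a tetrahedral alkoxide.
The carbonyl carbon accepts an electron pair into an empty or π* orbital — it is the electrophile.

electrophile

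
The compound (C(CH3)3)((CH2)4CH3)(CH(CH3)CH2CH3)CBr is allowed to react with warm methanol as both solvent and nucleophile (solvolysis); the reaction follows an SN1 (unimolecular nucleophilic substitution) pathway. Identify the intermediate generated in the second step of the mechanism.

oxonium ion

Step 1: Rate-determining heterolysis of the C–Br bond gives Br⁻ and a tertiary carbocation.
Step 2: A lone pair on the oxygen of CH3OH attacks the carbocation, forming a new C–O σ-bond and an oxonium ion.
After step 2 the species present is an oxonium ion.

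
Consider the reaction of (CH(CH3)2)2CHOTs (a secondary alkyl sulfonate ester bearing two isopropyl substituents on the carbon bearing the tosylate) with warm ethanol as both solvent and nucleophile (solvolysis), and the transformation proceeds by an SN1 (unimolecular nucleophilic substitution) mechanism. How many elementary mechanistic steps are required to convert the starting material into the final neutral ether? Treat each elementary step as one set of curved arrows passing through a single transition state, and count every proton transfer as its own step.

4

Step 1: The C–O bond breaks with both electrons going to the tosylate; TsO⁻ leaves and a secondary carbocation remains.
Step 2: A hydride (H with its bonding pair) migrates from the adjacent isopropyl carbon to the cationic centre — a 1,2-hydride shift — upgrading the secondary cation to a tertiary one.
Step 3: CH3CH2OH donates an oxygen lone pair into the empty p orbital of the cation, giving a protonated ether (an oxonium ion).
Step 4: Proton transfer from the O–H of the oxonium ion to a solvent molecule delivers the neutral ether.
Total: 4 elementary steps.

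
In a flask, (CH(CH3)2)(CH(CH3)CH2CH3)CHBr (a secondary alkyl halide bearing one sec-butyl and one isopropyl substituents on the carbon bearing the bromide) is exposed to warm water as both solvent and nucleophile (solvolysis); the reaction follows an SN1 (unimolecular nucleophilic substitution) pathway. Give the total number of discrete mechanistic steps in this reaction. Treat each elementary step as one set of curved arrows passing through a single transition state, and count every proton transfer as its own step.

4

Step 1: Ionisation: the C–Br σ-bond cleaves heterolytically; both bonding electrons depart with Br⁻, leaving a secondary carbocation at the α-carbon.
Step 2: A 1,2-hydride shift from the adjacent sec-butyl carbon moves the positive charge from the secondary centre to an adjacent carbon, generating a more stable tertiary carbocation.
Step 3: A lone pair on the oxygen of H2O attacks the carbocation, forming a new C–O σ-bond and an oxonium ion.
Step 4: Deprotonation of the oxonium oxygen by solvent water yields the neutral alcohol.
Total: 4 elementary steps.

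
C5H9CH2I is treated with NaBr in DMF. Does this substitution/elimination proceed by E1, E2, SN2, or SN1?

Conditions: a primary substrate with a strong nucleophile in the polar aprotic solvent DMF.
These conditions are the textbook signature of the SN2 pathway.
An unhindered substrate with a strong nucleophile in a polar aprotic solvent favours one-step backside displacement.

SN2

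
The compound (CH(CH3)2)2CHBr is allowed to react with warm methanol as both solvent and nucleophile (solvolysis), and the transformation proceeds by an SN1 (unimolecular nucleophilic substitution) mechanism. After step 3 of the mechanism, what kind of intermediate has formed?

Step 1: Rate-determining heterolysis of the C–Br bond gives Br⁻ and a secondary carbocation.
Step 2: Carbocation rearrangement: a 1,2-hydride shift from the adjacent isopropyl carbon converts the initially-formed secondary cation into the more stable tertiary cation.
Step 3: Nucleophilic capture: the oxygen of CH3OH bonds to the cationic carbon, producing an oxonium-ion intermediate.
After step 3 the species present is an oxonium ion.

oxonium ion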